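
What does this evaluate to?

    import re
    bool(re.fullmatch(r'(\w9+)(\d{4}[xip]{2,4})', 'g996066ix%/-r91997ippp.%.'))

The pattern matches a word character, then one or more of a literal '9' (captured); then exactly 4 of a digit, then 2 to 4 of one of [xip] (captured).
For `fullmatch`, every character of the input must be accounted for by the pattern.
Here there's no way to consume every character, so the call returns None, and `bool(None)` is False.

False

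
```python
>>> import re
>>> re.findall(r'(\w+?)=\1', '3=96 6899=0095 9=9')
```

`\1` has to match the exact text group 1 already captured.
Matches: at [15:18] match '9=9', group 1 = '9'.
With a single group, `findall` returns only what that group captured — 1 item.

['9']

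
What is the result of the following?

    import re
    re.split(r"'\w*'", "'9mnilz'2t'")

['', "2t'"]

Matches to split on: at [0:8] → "'9mnilz'".
Splitting on the pattern gives 2 pieces.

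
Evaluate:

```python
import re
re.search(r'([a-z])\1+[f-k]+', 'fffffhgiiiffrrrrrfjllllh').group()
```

'fffffhgiiiff'

After group 1 captures some text, `\1` only succeeds where that same text appears again.
The match spans [0:12] → 'fffffhgiiiff'.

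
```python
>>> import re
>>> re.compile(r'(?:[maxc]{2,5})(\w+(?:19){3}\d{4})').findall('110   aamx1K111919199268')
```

['1K111919199268']

This matches 2 to 5 of one of [maxc] (non-capturing group); then one or more of a word character, then the literal '19' repeated 3 times, then exactly 4 of a digit (captured).
Matches: at [6:24] match 'aamx1K111919199268', group 1 = '1K111919199268'.
`findall` collects group 1 from the one match (1 total).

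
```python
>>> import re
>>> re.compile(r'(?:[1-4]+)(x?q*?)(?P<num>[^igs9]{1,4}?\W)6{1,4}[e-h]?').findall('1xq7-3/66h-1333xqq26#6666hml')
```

[('x', 'q7-3/'), ('x', 'qq26#')]

This matches one or more of a character in [1-4] (non-capturing group); then optionally a literal 'x', then zero or more of the literal 'q' (lazy) (captured); then 1 to 4 of any character except [igs9] (lazy), then a non-word character (captured as 'num'); then 1 to 4 of the literal '6', then optionally a character in [e-h].
Lazy quantifiers expand one character at a time until the remainder of the pattern can match.
Matches: at [0:10] match '1xq7-3/66h', groups = ('x', 'q7-3/'); at [11:26] match '1333xqq26#6666h', groups = ('x', 'qq26#').
Multiple groups make `findall` return tuples — one 2-tuple for each match.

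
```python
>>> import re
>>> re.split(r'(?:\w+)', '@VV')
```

Pattern: one or more of a word character (non-capturing group).
Matches to split on: at [1:3] → 'VV'.
Each match becomes a cut point; 2 segments remain.

['@', '']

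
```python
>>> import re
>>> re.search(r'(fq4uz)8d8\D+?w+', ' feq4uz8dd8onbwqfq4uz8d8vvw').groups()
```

('fq4uz',)

The match spans [16:27] → 'fq4uz8d8vvw'.
Captured: group 1 = 'fq4uz'.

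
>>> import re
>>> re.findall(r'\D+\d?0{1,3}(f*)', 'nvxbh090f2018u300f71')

This matches one or more of a non-digit; then optionally a digit, then 1 to 3 of the literal '0'; then zero or more of a literal 'f' (captured).
Matches: at [0:6] match 'nvxbh0', group 1 = ''; at [8:11] match 'f20', group 1 = ''; at [13:18] match 'u300f', group 1 = 'f'.
`findall` collects group 1 from each match (3 total).

['', '', 'f']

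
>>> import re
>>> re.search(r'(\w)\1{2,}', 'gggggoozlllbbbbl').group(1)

'g'

The backreference `\1` re-matches whatever the first group consumed, character for character.
`re.search` tries every starting position until one works.
The match spans [0:5] → 'ggggg'.
Captured: group 1 = 'g'.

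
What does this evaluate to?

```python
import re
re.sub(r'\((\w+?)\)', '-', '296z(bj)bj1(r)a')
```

'296z-bj1-a'

`sub` substitutes '-' at each match site.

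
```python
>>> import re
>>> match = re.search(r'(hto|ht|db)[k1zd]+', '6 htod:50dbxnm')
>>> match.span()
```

The match spans [2:6] → 'htod'.

(2, 6)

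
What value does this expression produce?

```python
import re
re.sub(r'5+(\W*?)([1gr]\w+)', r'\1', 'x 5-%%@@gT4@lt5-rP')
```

This matches one or more of a literal '5'; then zero or more of a non-word character (lazy) (captured); then one of [1gr], then one or more of a word character (captured).
`\1` in the replacement pulls in group 1's text for each match.

'x -%%@@@lt-'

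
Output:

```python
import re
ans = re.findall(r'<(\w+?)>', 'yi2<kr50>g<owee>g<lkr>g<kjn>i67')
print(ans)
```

['kr50', 'owee', 'lkr', 'kjn']

`findall` collects group 1 from each match (4 total).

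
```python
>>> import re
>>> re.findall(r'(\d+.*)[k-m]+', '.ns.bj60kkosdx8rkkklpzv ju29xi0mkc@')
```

The pattern matches one or more of a digit, then zero or more of any character (captured); then one or more of a character in [k-m].
Matches: at [6:33] match '60kkosdx8rkkklpzv ju29xi0mk', group 1 = '60kkosdx8rkkklpzv ju29xi0m'.
One capturing group, so `findall` returns just the captured substring from the one match — 1 in all.

['60kkosdx8rkkklpzv ju29xi0m']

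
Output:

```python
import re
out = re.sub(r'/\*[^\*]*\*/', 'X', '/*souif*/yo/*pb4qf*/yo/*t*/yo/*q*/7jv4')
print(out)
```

Matches: at [0:9] → '/*souif*/'; at [11:20] → '/*pb4qf*/'; at [22:27] → '/*t*/'; at [29:34] → '/*q*/'.
`sub` substitutes 'X' at each match site.

XyoXyoXyoX7jv4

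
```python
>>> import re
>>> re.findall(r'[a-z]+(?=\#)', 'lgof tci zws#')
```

['zws']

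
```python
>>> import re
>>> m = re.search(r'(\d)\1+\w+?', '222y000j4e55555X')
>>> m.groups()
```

('2',)

The match spans [0:4] → '222y'.
Captured: group 1 = '2'.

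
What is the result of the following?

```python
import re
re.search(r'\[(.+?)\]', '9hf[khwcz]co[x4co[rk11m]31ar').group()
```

'[khwcz]'

The match spans [3:10] → '[khwcz]'.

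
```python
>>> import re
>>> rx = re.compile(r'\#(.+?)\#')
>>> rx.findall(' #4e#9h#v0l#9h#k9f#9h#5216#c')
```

['4e', 'v0l', 'k9f', '5216']

Lazy quantifiers expand one character at a time until the remainder of the pattern can match.
Walking the string: at [1:5] match '#4e#', group 1 = '4e'; at [7:12] match '#v0l#', group 1 = 'v0l'; at [14:19] match '#k9f#', group 1 = 'k9f'; at [21:27] match '#5216#', group 1 = '5216'.
One capturing group, so `findall` returns just the captured substring from each match — 4 in all.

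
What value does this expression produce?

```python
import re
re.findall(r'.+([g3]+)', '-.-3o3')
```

With a single group, `findall` returns only what that group captured — 1 item.

['3']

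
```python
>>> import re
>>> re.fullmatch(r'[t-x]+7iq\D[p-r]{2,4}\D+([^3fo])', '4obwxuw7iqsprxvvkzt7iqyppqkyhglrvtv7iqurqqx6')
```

`fullmatch` succeeds only if the pattern covers the string from start to end.
Here the pattern can't cover the whole string, so the call returns None.

None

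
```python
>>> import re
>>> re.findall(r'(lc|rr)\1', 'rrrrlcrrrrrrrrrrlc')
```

['rr', 'rr', 'rr']

The backreference `\1` re-matches whatever the first group consumed, character for character.
Walking the string: at [0:4] match 'rrrr', group 1 = 'rr'; at [6:10] match 'rrrr', group 1 = 'rr'; at [10:14] match 'rrrr', group 1 = 'rr'.
One capturing group, so `findall` returns just the captured substring from each match — 3 in all.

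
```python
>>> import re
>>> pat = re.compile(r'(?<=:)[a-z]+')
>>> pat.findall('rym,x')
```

Since nothing is captured, `findall` lists the 0 matched substrings directly.
Nothing in the string satisfies the pattern, so the list is empty.

[]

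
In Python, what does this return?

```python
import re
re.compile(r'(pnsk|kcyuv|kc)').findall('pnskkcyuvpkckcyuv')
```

['pnsk', 'kcyuv', 'kc', 'kcyuv']

`|` is ordered: at each position the engine commits to the first alternative that works.
Matches: at [0:4] match 'pnsk', group 1 = 'pnsk'; at [4:9] match 'kcyuv', group 1 = 'kcyuv'; at [10:12] match 'kc', group 1 = 'kc'; at [12:17] match 'kcyuv', group 1 = 'kcyuv'.
With a single group, `findall` returns only what that group captured — 4 items.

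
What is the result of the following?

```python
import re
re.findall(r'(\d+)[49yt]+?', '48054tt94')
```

['48054', '9']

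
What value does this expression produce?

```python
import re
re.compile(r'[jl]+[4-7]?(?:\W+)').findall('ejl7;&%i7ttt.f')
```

Pattern: one or more of one of [jl], then optionally a character in [4-7]; then one or more of a non-word character (non-capturing group).
Walking the string: at [1:7] → 'jl7;&%'.
Since nothing is captured, `findall` lists the 1 matched substring directly.

['jl7;&%']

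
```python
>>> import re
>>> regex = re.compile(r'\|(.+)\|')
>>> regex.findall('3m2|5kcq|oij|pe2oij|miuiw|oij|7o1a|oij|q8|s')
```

['5kcq|oij|pe2oij|miuiw|oij|7o1a|oij|q8']

`findall` collects group 1 from the one match (1 total).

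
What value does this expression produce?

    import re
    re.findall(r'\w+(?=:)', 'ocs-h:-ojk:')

['h', 'ojk']

The lookaround is zero-width — it requires the adjacent text to match without consuming it, so the asserted text isn't part of the match.
Scanning left to right: at [4:5] → 'h'; at [7:10] → 'ojk'.
Since nothing is captured, `findall` lists the 2 matched substrings directly.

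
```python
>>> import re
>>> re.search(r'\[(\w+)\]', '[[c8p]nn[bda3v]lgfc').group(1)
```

'c8p'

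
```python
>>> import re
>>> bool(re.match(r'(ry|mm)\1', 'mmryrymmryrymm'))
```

False

The backreference `\1` re-matches whatever the first group consumed, character for character.
`match` is anchored at position 0; if the pattern doesn't fit there, it returns None.
Here the pattern fails at index 0, so the call returns None, and `bool(None)` is False.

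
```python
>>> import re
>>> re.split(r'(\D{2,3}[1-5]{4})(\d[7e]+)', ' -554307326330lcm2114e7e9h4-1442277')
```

['', ' -5543', '07', '326330lcm2114e7e9h4-1442277']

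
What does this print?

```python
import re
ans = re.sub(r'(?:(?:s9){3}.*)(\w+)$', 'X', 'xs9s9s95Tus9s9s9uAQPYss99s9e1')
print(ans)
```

Pattern: the literal 's9' repeated 3 times, then zero or more of any character (non-capturing group); then one or more of a word character (captured); then anchored at the end.
Matches: at [1:29] → 's9s9s95Tus9s9s9uAQPYss99s9e1'.
`sub` substitutes 'X' at each match site.

xX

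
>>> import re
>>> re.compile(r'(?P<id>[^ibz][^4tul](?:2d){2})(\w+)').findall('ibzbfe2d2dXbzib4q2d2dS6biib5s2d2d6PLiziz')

This matches any character except [ibz], then any character except [4tul], then the literal '2d' repeated 2 times (captured as 'id'); then one or more of a word character (captured).
Walking the string: at [4:40] match 'fe2d2dXbzib4q2d2dS6biib5s2d2d6PLiziz', groups = ('fe2d2d', 'Xbzib4q2d2dS6biib5s2d2d6PLiziz').
`findall` packs the 2 group values into a tuple for every match.

[('fe2d2d', 'Xbzib4q2d2dS6biib5s2d2d6PLiziz')]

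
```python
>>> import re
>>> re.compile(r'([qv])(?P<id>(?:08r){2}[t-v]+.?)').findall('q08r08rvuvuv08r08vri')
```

[('q', '08r08rvuvuv0')]

The pattern matches one of [qv] (captured); then the literal '08r' repeated 2 times, then one or more of a character in [t-v], then optionally any character (captured as 'id').
Matches: at [0:13] match 'q08r08rvuvuv0', groups = ('q', '08r08rvuvuv0').
`findall` packs the 2 group values into a tuple for every match.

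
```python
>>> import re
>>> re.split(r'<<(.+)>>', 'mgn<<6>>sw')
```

['mgn', '6', 'sw']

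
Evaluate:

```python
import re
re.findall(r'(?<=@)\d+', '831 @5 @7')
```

The `(?=…)`/`(?<=…)` assertion just peeks at neighbouring text; it doesn't advance the match position.
Scanning left to right: at [5:6] → '5'; at [8:9] → '7'.
`findall` yields the raw match text (2 of them) because the pattern has no groups.

['5', '7']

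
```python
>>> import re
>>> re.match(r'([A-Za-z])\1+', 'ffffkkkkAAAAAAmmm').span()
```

After group 1 captures some text, `\1` only succeeds where that same text appears again.
`match` is anchored at position 0; if the pattern doesn't fit there, it returns None.
The match spans [0:4] → 'ffff'.
Captured: group 1 = 'f'.

(0, 4)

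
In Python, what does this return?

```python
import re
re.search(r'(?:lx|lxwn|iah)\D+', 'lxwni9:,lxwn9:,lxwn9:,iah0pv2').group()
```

`re.search` tries every starting position until one works.
The match spans [0:5] → 'lxwni'.

'lxwni'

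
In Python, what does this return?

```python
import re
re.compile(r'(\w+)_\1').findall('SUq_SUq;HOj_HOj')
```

['SUq', 'HOj']

A backreference is literal: `\1` must see the identical characters the first group matched.
Matches: at [0:7] match 'SUq_SUq', group 1 = 'SUq'; at [8:15] match 'HOj_HOj', group 1 = 'HOj'.
With a single group, `findall` returns only what that group captured — 2 items.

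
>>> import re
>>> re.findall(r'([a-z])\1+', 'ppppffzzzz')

['p', 'f', 'z']

A backreference is literal: `\1` must see the identical characters the first group matched.
Walking the string: at [0:4] match 'pppp', group 1 = 'p'; at [4:6] match 'ff', group 1 = 'f'; at [6:10] match 'zzzz', group 1 = 'z'.
Because there's exactly one group, `findall` drops the full match and keeps group 1 from each hit.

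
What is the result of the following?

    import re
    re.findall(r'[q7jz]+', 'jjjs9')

['jjj']

No capturing groups, so `findall` returns the 1 full match string.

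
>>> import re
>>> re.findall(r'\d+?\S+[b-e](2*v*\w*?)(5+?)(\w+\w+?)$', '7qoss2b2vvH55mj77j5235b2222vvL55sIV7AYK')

[('2222vvL', '5', '5sIV7AYK')]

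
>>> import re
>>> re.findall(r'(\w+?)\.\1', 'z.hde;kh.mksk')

[]

One capturing group, so `findall` returns just the captured substring from each match — 0 in all.
Nothing in the string satisfies the pattern, so the list is empty.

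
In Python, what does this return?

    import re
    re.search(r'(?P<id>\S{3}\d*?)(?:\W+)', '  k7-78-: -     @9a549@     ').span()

The match spans [2:17] → 'k7-78-: -     @'.

(2, 17)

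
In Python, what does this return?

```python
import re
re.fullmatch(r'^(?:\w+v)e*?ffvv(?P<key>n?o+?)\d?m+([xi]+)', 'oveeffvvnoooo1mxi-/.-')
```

Pattern: anchored at the start of the string; then one or more of a word character, then the literal 'v' (non-capturing group); then zero or more of a literal 'e' (lazy), then the literal 'ffv', then a literal 'v'; then optionally the literal 'n', then one or more of a literal 'o' (lazy) (captured as 'key'); then optionally a digit, then one or more of the literal 'm'; then one or more of one of [xi] (captured).
`re.fullmatch` is like wrapping the pattern in `^…$` (in single-line mode).
Here there's no way to consume every character, so the call returns None.

None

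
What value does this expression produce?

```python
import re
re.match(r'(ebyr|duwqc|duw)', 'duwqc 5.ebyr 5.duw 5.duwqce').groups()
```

('duwqc',)

Alternation tries branches left to right and keeps the first one that lets the overall match succeed at that position.
With `match`, the pattern is implicitly anchored at the beginning.
The match spans [0:5] → 'duwqc'.
Captured: group 1 = 'duwqc'.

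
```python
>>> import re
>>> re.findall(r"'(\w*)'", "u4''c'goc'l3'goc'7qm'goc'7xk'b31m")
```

['', 'goc', 'goc', 'goc']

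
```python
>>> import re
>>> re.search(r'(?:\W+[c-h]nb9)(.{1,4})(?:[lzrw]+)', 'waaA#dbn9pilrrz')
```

None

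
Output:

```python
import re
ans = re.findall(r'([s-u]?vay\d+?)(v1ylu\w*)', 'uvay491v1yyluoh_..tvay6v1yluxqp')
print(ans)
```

This matches optionally a character in [s-u], then the literal 'vay', then one or more of a digit (lazy) (captured); then the literal 'v1', then the literal 'ylu', then zero or more of a word character (captured).
Scanning left to right: at [18:31] match 'tvay6v1yluxqp', groups = ('tvay6', 'v1yluxqp').
2 groups means the one result is a tuple of 2 captured strings — 1 here.

[('tvay6', 'v1yluxqp')]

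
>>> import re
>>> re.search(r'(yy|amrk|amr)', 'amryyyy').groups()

Unlike `match`, `search` isn't anchored — it looks for the pattern anywhere in the string.
The match spans [0:3] → 'amr'.
Captured: group 1 = 'amr'.

('amr',)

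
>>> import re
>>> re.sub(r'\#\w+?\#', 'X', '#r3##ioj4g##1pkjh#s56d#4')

Matches: at [0:4] → '#r3#'; at [4:11] → '#ioj4g#'; at [11:18] → '#1pkjh#'.
Each match is replaced by 'X'.

'XXXs56d#4'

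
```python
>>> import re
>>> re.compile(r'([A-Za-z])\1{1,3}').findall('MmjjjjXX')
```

['j', 'X']

A backreference is literal: `\1` must see the identical characters the first group matched.
One capturing group, so `findall` returns just the captured substring from each match — 2 in all.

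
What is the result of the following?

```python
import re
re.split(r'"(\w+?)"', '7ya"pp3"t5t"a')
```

With a capturing group present, the delimiter's captured portion is kept in the result list.

['7ya', 'pp3', 't5t"a']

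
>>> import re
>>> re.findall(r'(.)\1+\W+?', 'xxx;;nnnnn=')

['x', 'n']

`\1` has to match the exact text group 1 already captured.
Because there's exactly one group, `findall` drops the full match and keeps group 1 from each hit.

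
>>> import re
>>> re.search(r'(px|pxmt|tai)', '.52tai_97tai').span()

Unlike `match`, `search` isn't anchored — it looks for the pattern anywhere in the string.
The match spans [3:6] → 'tai'.
Captured: group 1 = 'tai'.

(3, 6)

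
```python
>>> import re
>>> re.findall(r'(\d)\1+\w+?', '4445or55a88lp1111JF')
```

['4', '5', '8', '1']

`\1` has to match the exact text group 1 already captured.
Walking the string: at [0:4] match '4445', group 1 = '4'; at [6:9] match '55a', group 1 = '5'; at [9:12] match '88l', group 1 = '8'; at [13:18] match '1111J', group 1 = '1'.
Because there's exactly one group, `findall` drops the full match and keeps group 1 from each hit.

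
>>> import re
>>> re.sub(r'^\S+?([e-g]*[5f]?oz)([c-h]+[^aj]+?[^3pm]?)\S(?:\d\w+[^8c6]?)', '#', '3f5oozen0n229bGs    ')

Pattern: anchored at the start of the string; then one or more of a non-whitespace character (lazy); then zero or more of a character in [e-g], then optionally one of [5f], then the literal 'oz' (captured); then one or more of a character in [c-h], then one or more of any character except [aj] (lazy), then optionally any character except [3pm] (captured); then a non-whitespace character; then a digit, then one or more of a word character, then optionally any character except [8c6] (non-capturing group).
Matches: at [0:17] → '3f5oozen0n229bGs '.
`sub` substitutes '#' at each match site.

'#   '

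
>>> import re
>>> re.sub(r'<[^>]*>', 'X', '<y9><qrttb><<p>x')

'XXXx'

Matches: at [0:4] → '<y9>'; at [4:11] → '<qrttb>'; at [11:15] → '<<p>'.
Every occurrence is swapped for 'X'.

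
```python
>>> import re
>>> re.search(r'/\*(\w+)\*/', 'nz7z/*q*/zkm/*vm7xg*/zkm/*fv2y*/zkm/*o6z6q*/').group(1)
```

'q'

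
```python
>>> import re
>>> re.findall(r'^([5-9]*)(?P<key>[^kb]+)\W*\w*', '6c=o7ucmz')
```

[('6', 'c=o7ucmz')]

This matches anchored at the start of the string; then zero or more of a character in [5-9] (captured); then one or more of any character except [kb] (captured as 'key'); then zero or more of a non-word character, then zero or more of a word character.
Scanning left to right: at [0:9] match '6c=o7ucmz', groups = ('6', 'c=o7ucmz').
2 groups means the one result is a tuple of 2 captured strings — 1 here.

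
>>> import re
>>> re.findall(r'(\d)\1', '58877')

['8', '7']

`\1` is not a pattern — it's the concrete string captured by group 1, re-applied verbatim.
Matches: at [1:3] match '88', group 1 = '8'; at [3:5] match '77', group 1 = '7'.
`findall` collects group 1 from each match (2 total).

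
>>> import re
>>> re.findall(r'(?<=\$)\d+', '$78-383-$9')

['78', '9']

Lookahead/lookbehind check context without consuming it, so the matched span excludes the asserted characters.
Matches: at [1:3] → '78'; at [9:10] → '9'.
`findall` yields the raw match text (2 of them) because the pattern has no groups.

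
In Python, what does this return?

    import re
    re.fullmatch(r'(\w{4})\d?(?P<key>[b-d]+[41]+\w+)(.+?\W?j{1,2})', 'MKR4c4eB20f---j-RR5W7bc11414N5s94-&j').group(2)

'c4eB20f'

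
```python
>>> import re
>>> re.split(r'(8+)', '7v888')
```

The pattern matches one or more of a literal '8' (captured).
Matches to split on: at [2:5] → '888'.
Because the pattern has a capturing group, `split` also inserts each captured text between the pieces.

['7v', '888', '']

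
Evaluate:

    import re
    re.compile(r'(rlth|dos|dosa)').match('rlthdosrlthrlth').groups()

('rlth',)

With `match`, the pattern is implicitly anchored at the beginning.
The match spans [0:4] → 'rlth'.
Captured: group 1 = 'rlth'.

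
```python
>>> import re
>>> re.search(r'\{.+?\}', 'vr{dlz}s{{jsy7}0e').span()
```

Because the quantifier is non-greedy, it stops expanding at the earliest point where the rest of the pattern can succeed.
Unlike `match`, `search` isn't anchored — it looks for the pattern anywhere in the string.
The match spans [2:7] → '{dlz}'.

(2, 7)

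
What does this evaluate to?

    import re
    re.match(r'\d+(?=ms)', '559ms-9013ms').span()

`re.match` won't scan ahead — the pattern has to work from the very first character.
The match spans [0:3] → '559'.

(0, 3)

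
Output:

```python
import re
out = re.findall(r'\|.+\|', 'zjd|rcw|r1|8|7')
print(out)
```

['|rcw|r1|8|']

Matches: at [3:13] → '|rcw|r1|8|'.
`findall` yields the raw match text (1 of them) because the pattern has no groups.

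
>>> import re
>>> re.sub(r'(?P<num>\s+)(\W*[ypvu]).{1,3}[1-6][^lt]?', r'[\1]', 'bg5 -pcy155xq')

This matches one or more of whitespace (captured as 'num'); then zero or more of a non-word character, then one of [ypvu] (captured); then 1 to 3 of any character, then a character in [1-6], then optionally any character except [lt].
Matches: at [3:11] → ' -pcy155'.
The replacement refers to a captured group, so each match is rewritten using its own captured text.

'bg5[ ]xq'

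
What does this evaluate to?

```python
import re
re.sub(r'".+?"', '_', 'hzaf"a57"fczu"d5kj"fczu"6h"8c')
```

Lazy quantifiers expand one character at a time until the remainder of the pattern can match.
Each match is replaced by '_'.

'hzaf_fczu_fczu_8c'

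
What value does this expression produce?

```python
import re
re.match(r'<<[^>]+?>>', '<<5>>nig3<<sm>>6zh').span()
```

`re.match` won't scan ahead — the pattern has to work from the very first character.
The match spans [0:5] → '<<5>>'.

(0, 5)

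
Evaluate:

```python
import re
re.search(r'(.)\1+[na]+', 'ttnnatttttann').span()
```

The backreference `\1` re-matches whatever the first group consumed, character for character.
`re.search` scans for the first position where the pattern succeeds.
The match spans [0:5] → 'ttnna'.
Captured: group 1 = 't'.

(0, 5)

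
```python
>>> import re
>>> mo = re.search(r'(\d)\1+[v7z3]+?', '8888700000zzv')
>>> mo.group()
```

'88887'

`\1` is not a pattern — it's the concrete string captured by group 1, re-applied verbatim.
The match spans [0:5] → '88887'.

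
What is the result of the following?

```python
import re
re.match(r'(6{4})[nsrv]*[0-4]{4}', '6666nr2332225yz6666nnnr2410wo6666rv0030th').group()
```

'6666nr2332'

With `match`, the pattern is implicitly anchored at the beginning.
The match spans [0:10] → '6666nr2332'.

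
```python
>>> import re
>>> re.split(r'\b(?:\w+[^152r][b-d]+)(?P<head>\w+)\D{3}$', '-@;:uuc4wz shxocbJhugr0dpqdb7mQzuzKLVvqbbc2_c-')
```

['-@;:uuc4wz ', '2', '']

Pattern: a word boundary (`\b`, zero-width); then one or more of a word character, then any character except [152r], then one or more of a character in [b-d] (non-capturing group); then one or more of a word character (captured as 'head'); then exactly 3 of a non-digit; then anchored at the end.
Matches to split on: at [11:46] → 'shxocbJhugr0dpqdb7mQzuzKLVvqbbc2_c-'.
Because the pattern has a capturing group, `split` also inserts each captured text between the pieces.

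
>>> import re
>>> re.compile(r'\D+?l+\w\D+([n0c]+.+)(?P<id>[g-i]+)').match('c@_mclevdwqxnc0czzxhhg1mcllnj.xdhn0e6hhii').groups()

('0czzxhhg1mcllnj.xdhn0e6hhi', 'i')

The match spans [0:41] → 'c@_mclevdwqxnc0czzxhhg1mcllnj.xdhn0e6hhii'.
Captured: group 1 = '0czzxhhg1mcllnj.xdhn0e6hhi', group 2 = 'i'.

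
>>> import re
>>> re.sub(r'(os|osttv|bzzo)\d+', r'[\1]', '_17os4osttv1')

'_17[os][osttv]'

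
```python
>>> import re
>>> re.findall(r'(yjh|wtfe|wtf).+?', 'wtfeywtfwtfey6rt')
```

['wtfe', 'wtf']

Alternation isn't longest-match — the leftmost alternative that fits at this position is chosen.
Scanning left to right: at [0:5] match 'wtfey', group 1 = 'wtfe'; at [5:9] match 'wtfw', group 1 = 'wtf'.
Because there's exactly one group, `findall` drops the full match and keeps group 1 from each hit.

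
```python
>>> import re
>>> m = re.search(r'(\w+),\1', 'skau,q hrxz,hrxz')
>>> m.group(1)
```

'hrxz'

A backreference is literal: `\1` must see the identical characters the first group matched.
`re.search` scans for the first position where the pattern succeeds.
The match spans [7:16] → 'hrxz,hrxz'.
Captured: group 1 = 'hrxz'.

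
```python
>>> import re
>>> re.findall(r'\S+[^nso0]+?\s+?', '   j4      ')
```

This matches one or more of a non-whitespace character; then one or more of any character except [nso0] (lazy), then one or more of whitespace (lazy).
Walking the string: at [3:7] → 'j4  '.
With no groups in the pattern, `findall` gives back each whole match — 1 here.

['j4  ']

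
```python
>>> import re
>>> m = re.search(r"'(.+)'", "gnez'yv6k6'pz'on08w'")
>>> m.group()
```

"'yv6k6'pz'on08w'"

`re.search` tries every starting position until one works.
The match spans [4:20] → "'yv6k6'pz'on08w'".
Captured: group 1 = "yv6k6'pz'on08w".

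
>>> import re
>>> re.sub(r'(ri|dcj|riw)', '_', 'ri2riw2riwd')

Branches in `(...|...)` are attempted left-to-right; the first branch that allows the whole pattern to succeed is taken.
Matches: at [0:2] → 'ri'; at [3:5] → 'ri'; at [7:9] → 'ri'.
Every occurrence is swapped for '_'.

'_2_w2_wd'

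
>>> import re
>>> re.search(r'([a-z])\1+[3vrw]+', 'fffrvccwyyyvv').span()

`\1` is not a pattern — it's the concrete string captured by group 1, re-applied verbatim.
The match spans [0:5] → 'fffrv'.

(0, 5)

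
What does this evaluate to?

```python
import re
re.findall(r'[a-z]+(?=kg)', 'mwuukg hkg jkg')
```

['mwuu', 'h', 'j']

The `(?=…)`/`(?<=…)` assertion just peeks at neighbouring text; it doesn't advance the match position.
Matches: at [0:4] → 'mwuu'; at [7:8] → 'h'; at [11:12] → 'j'.
`findall` yields the raw match text (3 of them) because the pattern has no groups.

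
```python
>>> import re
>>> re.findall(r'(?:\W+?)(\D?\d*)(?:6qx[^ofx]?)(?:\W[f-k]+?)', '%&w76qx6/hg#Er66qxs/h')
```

['w7']

This matches one or more of a non-word character (lazy) (non-capturing group); then optionally a non-digit, then zero or more of a digit (captured); then the literal '6qx', then optionally any character except [ofx] (non-capturing group); then a non-word character, then one or more of a character in [f-k] (lazy) (non-capturing group).
Scanning left to right: at [0:10] match '%&w76qx6/h', group 1 = 'w7'.
Because there's exactly one group, `findall` drops the full match and keeps group 1 from the one hit.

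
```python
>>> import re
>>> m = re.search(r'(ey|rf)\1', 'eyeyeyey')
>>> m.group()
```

'eyey'

The backreference `\1` re-matches whatever the first group consumed, character for character.
The match spans [0:4] → 'eyey'.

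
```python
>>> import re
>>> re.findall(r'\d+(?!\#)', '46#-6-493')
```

['4', '6', '493']

The negative lookahead/lookbehind blocks any match where the forbidden context is present.
`findall` yields the raw match text (3 of them) because the pattern has no groups.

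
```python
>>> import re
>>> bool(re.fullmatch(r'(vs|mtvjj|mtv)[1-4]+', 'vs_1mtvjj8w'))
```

`fullmatch` succeeds only if the pattern covers the string from start to end.
Here the string isn't matched end-to-end, so the call returns None, and `bool(None)` is False.

False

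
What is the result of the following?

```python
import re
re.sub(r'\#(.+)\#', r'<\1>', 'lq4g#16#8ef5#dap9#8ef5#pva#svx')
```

The replacement refers to a captured group, so each match is rewritten using its own captured text.

'lq4g<16#8ef5#dap9#8ef5#pva>svx'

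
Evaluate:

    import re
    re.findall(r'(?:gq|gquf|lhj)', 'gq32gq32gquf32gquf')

['gq', 'gq', 'gq', 'gq']

Alternation tries branches left to right and keeps the first one that lets the overall match succeed at that position.
No capturing groups, so `findall` returns the 4 full match strings.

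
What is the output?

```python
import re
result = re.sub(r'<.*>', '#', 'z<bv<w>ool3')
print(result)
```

Matches: at [1:7] → '<bv<w>'.
Every occurrence is swapped for '#'.

z#ool3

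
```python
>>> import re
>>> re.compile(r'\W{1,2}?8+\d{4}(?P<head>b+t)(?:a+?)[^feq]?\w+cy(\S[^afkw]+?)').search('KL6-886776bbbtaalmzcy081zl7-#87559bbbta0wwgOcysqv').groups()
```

This matches 1 to 2 of a non-word character (lazy), then one or more of the literal '8', then exactly 4 of a digit; then one or more of the literal 'b', then a literal 't' (captured as 'head'); then one or more of a literal 'a' (lazy) (non-capturing group); then optionally any character except [feq], then one or more of a word character, then the literal 'cy'; then a non-whitespace character, then one or more of any character except [afkw] (lazy) (captured).
With the lazy modifier that quantifier settles for the fewest repetitions that let the rest of the pattern succeed (the atoms after it are unaffected and can still be greedy).
`re.search` tries every starting position until one works.
The match spans [3:23] → '-886776bbbtaalmzcy08'.
Captured: group 1 = 'bbbt', group 2 = '08'.

('bbbt', '08')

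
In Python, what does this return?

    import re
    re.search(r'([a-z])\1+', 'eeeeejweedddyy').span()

(0, 5)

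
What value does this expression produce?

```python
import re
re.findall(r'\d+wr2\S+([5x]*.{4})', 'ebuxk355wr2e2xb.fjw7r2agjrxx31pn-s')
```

['pn-s']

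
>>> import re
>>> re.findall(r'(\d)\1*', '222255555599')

`\1` is not a pattern — it's the concrete string captured by group 1, re-applied verbatim.
Matches: at [0:4] match '2222', group 1 = '2'; at [4:10] match '555555', group 1 = '5'; at [10:12] match '99', group 1 = '9'.
One capturing group, so `findall` returns just the captured substring from each match — 3 in all.

['2', '5', '9']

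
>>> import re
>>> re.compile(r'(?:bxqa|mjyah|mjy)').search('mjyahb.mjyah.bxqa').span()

(0, 5)

`|` is ordered: at each position the engine commits to the first alternative that works.
`re.search` scans for the first position where the pattern succeeds.
The match spans [0:5] → 'mjyah'.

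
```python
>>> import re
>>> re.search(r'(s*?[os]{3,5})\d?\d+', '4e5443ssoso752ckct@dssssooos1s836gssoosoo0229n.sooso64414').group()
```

The match spans [6:14] → 'ssoso752'.

'ssoso752'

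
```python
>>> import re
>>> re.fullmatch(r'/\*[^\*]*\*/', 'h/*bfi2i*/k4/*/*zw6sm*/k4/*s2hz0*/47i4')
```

`re.fullmatch` is like wrapping the pattern in `^…$` (in single-line mode).
Here the string isn't matched end-to-end, so the call returns None.

None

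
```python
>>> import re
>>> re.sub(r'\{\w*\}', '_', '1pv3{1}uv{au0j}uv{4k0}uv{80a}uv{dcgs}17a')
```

'1pv3_uv_uv_uv_uv_17a'

Each match is replaced by '_'.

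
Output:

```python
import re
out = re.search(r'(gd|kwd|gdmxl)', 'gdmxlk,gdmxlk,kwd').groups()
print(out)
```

('gd',)

The match spans [0:2] → 'gd'.
Captured: group 1 = 'gd'.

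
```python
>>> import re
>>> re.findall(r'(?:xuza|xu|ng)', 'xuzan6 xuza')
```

['xuza', 'xuza']

Alternation tries branches left to right and keeps the first one that lets the overall match succeed at that position.
Matches: at [0:4] → 'xuza'; at [7:11] → 'xuza'.
Since nothing is captured, `findall` lists the 2 matched substrings directly.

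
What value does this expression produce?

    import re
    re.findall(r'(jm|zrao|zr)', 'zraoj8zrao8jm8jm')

['zrao', 'zrao', 'jm', 'jm']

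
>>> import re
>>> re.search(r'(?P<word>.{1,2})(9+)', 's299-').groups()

('s2', '99')

The pattern matches 1 to 2 of any character (captured as 'word'); then one or more of a literal '9' (captured).
`search` walks the string left to right and returns the first match it finds.
The match spans [0:4] → 's299'.
Captured: group 1 = 's2', group 2 = '99'.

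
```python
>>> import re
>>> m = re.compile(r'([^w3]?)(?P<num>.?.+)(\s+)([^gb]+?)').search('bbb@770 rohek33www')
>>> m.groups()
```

('b', 'bb@770', ' ', 'r')

The pattern matches optionally any character except [w3] (captured); then optionally any character, then one or more of any character (captured as 'num'); then one or more of whitespace (captured); then one or more of any character except [gb] (lazy) (captured).
`re.search` tries every starting position until one works.
The match spans [0:9] → 'bbb@770 r'.
Captured: group 1 = 'b', group 2 = 'bb@770', group 3 = ' ', group 4 = 'r'.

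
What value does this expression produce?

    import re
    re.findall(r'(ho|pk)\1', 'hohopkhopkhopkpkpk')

The backreference `\1` re-matches whatever the first group consumed, character for character.
Walking the string: at [0:4] match 'hoho', group 1 = 'ho'; at [12:16] match 'pkpk', group 1 = 'pk'.
One capturing group, so `findall` returns just the captured substring from each match — 2 in all.

['ho', 'pk']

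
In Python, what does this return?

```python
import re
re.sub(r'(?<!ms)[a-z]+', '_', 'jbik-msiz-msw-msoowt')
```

The negative lookaround is zero-width — it rules out positions where the adjacent text would match, without consuming anything.
Matches: at [0:4] → 'jbik'; at [5:9] → 'msiz'; at [10:13] → 'msw'; at [14:20] → 'msoowt'.
Every occurrence is swapped for '_'.

'_-_-_-_'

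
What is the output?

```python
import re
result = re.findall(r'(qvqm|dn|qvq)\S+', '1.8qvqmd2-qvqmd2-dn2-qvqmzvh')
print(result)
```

Branches in `(...|...)` are attempted left-to-right; the first branch that allows the whole pattern to succeed is taken.
Walking the string: at [3:28] match 'qvqmd2-qvqmd2-dn2-qvqmzvh', group 1 = 'qvqm'.
With a single group, `findall` returns only what that group captured — 1 item.

['qvqm']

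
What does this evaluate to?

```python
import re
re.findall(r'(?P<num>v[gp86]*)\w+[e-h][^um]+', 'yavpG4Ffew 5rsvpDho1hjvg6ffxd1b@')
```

One capturing group, so `findall` returns just the captured substring from the one match — 1 in all.

['vp']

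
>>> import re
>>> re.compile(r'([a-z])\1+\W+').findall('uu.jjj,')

A backreference is literal: `\1` must see the identical characters the first group matched.
Because there's exactly one group, `findall` drops the full match and keeps group 1 from each hit.

['u', 'j']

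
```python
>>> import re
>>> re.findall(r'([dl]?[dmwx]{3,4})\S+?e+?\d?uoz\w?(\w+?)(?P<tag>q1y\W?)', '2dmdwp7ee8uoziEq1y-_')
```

Pattern: optionally one of [dl], then 3 to 4 of one of [dmwx] (captured); then one or more of a non-whitespace character (lazy), then one or more of the literal 'e' (lazy), then optionally a digit; then the literal 'uoz', then optionally a word character; then one or more of a word character (lazy) (captured); then the literal 'q1y', then optionally a non-word character (captured as 'tag').
Walking the string: at [1:19] match 'dmdwp7ee8uoziEq1y-', groups = ('dmdw', 'E', 'q1y-').
`findall` packs the 3 group values into a tuple for every match.

[('dmdw', 'E', 'q1y-')]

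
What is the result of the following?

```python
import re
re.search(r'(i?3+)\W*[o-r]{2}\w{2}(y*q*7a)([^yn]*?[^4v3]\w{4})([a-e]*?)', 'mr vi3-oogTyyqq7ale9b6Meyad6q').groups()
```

The match spans [4:22] → 'i3-oogTyyqq7ale9b6'.
Captured: group 1 = 'i3', group 2 = 'yyqq7a', group 3 = 'le9b6', group 4 = ''.

('i3', 'yyqq7a', 'le9b6', '')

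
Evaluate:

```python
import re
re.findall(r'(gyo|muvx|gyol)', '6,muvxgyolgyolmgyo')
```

['muvx', 'gyo', 'gyo', 'gyo']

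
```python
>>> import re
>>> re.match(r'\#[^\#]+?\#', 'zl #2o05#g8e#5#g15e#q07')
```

`match` is anchored at position 0; if the pattern doesn't fit there, it returns None.
Here the string doesn't start with a match, so the call returns None.

None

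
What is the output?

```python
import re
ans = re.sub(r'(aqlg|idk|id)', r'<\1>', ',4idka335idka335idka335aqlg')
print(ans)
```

`|` is ordered: at each position the engine commits to the first alternative that works.
Matches: at [2:5] → 'idk'; at [9:12] → 'idk'; at [16:19] → 'idk'; at [23:27] → 'aqlg'.
Each match is replaced using the text its own group 1 captured.

,4<idk>a335<idk>a335<idk>a335<aqlg>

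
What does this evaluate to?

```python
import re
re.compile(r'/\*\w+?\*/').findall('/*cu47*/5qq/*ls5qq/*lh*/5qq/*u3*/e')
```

['/*cu47*/', '/*lh*/', '/*u3*/']

Scanning left to right: at [0:8] → '/*cu47*/'; at [18:24] → '/*lh*/'; at [27:33] → '/*u3*/'.
With no groups in the pattern, `findall` gives back each whole match — 3 here.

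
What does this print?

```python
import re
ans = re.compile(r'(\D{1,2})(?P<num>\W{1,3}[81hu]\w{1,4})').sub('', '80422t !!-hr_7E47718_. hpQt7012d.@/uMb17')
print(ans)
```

8042247718012

`sub` substitutes '' at each match site.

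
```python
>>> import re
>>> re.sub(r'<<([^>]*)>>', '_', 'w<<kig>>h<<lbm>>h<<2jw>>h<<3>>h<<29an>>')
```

'w_h_h_h_h_'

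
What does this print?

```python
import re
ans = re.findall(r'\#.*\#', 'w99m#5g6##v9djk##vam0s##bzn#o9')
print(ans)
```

['#5g6##v9djk##vam0s##bzn#']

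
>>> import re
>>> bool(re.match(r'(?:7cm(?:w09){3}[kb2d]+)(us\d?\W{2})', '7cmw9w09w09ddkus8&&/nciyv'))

False

Pattern: the literal '7cm', then the literal 'w09' repeated 3 times, then one or more of one of [kb2d] (non-capturing group); then the literal 'us', then optionally a digit, then exactly 2 of a non-word character (captured).
`re.match` won't scan ahead — the pattern has to work from the very first character.
Here the string doesn't start with a match, so the call returns None, and `bool(None)` is False.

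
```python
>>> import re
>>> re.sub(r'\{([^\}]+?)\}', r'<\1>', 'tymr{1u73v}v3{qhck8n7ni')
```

'tymr<1u73v>v3{qhck8n7ni'

Matches: at [4:11] → '{1u73v}'.
`\1` in the replacement pulls in group 1's text for each match.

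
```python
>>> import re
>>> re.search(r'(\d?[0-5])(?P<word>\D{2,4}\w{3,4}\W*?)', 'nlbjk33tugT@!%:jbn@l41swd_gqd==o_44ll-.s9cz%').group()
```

'41swd_gqd'

Lazy quantifiers expand one character at a time until the remainder of the pattern can match.
The match spans [20:29] → '41swd_gqd'.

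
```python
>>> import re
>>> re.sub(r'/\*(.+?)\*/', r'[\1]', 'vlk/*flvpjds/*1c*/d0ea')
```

'vlk[flvpjds/*1c]d0ea'

The replacement refers to a captured group, so each match is rewritten using its own captured text.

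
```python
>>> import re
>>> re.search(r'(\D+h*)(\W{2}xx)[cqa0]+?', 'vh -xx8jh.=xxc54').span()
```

(7, 14)

This matches one or more of a non-digit, then zero or more of the literal 'h' (captured); then exactly 2 of a non-word character, then the literal 'xx' (captured); then one or more of one of [cqa0] (lazy).
`search` walks the string left to right and returns the first match it finds.
The match spans [7:14] → 'jh.=xxc'.
Captured: group 1 = 'jh', group 2 = '.=xx'.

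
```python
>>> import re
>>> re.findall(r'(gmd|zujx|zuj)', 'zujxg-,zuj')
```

['zujx', 'zuj']

Alternation isn't longest-match — the leftmost alternative that fits at this position is chosen.
With a single group, `findall` returns only what that group captured — 2 items.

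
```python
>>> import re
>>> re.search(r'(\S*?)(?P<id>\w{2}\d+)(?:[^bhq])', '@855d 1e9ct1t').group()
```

'@855d'

This matches zero or more of a non-whitespace character (lazy) (captured); then exactly 2 of a word character, then one or more of a digit (captured as 'id'); then any character except [bhq] (non-capturing group).
`re.search` tries every starting position until one works.
The match spans [0:5] → '@855d'.
Captured: group 1 = '@', group 2 = '855'.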